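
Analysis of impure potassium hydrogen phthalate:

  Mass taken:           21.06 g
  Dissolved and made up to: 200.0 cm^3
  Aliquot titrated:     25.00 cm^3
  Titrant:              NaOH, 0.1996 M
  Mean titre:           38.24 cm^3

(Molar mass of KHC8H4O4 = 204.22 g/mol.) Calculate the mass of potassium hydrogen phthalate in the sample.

12.47 g

KHC8H4O4 + NaOH → KNaC8H4O4 + H2O
n(NaOH) per titration = 0.03824 × 0.1996 = 7.633 × 10^-3 mol
n(KHC8H4O4) in each aliquot = 7.633 × 10^-3 mol (1:1 ratio)
n(KHC8H4O4) in the whole flask = 7.633 × 10^-3 × 200.0/25.00 = 0.06106 mol
mass of KHC8H4O4 = 0.06106 × 204.22 = 12.47 g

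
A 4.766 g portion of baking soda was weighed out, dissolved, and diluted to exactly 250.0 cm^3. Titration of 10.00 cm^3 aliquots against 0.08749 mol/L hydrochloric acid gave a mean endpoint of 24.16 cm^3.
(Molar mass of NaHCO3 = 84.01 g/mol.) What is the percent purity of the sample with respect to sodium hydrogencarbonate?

93.15 %

NaHCO3 + HCl → NaCl + H2O + CO2
n(HCl) per titration = 0.02416 × 0.08749 = 2.114 × 10^-3 mol
n(NaHCO3) in each aliquot = 2.114 × 10^-3 mol (1:1 ratio)
n(NaHCO3) in the whole flask = 2.114 × 10^-3 × 250.0/10.00 = 0.05284 mol
mass of NaHCO3 = 0.05284 × 84.01 = 4.439 g
% NaHCO3 = 4.439 / 4.766 × 100 = 93.15 %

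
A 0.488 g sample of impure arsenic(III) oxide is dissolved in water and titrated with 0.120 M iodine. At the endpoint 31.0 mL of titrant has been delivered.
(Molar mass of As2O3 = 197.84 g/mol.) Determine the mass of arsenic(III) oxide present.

0.368 g

As2O3 + 2 I2 + 2 H2O → As2O5 + 4 HI
n(I2) = 0.0310 L × 0.120 mol/L = 3.72 × 10^-3 mol
From the 1:2 ratio, n(As2O3) = 1/2 × 3.72 × 10^-3 = 1.86 × 10^-3 mol
mass of As2O3 = 1.86 × 10^-3 × 197.84 g/mol = 0.368 g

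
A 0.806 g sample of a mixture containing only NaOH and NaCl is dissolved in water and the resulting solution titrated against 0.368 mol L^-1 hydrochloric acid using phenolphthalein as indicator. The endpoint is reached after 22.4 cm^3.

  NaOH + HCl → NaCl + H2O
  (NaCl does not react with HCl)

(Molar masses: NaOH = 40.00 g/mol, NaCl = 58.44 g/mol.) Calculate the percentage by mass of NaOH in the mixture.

40.9 %

n(HCl) = 0.0224 × 0.368 = 8.24 × 10^-3 mol
Let x = n(NaOH), y = n(NaCl).
Titrant: 1x = 8.24 × 10^-3;  mass: 40.00x + 58.44y = 0.806
Solving, x = 8.24 × 10^-3 mol, y = 8.15 × 10^-3 mol
mass of NaOH = 8.24 × 10^-3 × 40.00 = 0.330 g
% NaOH = 0.330 / 0.806 × 100 = 40.9 %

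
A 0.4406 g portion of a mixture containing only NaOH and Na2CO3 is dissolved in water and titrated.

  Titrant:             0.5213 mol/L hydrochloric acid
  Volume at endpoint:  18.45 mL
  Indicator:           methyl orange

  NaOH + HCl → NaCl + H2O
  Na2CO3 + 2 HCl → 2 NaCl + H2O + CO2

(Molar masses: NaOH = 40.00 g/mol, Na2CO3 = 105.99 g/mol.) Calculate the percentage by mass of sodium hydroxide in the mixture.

n(HCl) = 0.01845 × 0.5213 = 9.618 × 10^-3 mol
Let x = n(NaOH), y = n(Na2CO3).
Titrant: 1x + 2y = 9.618 × 10^-3;  mass: 40.00x + 105.99y = 0.4406
Solving, x = 5.318 × 10^-3 mol, y = 2.150 × 10^-3 mol
mass of NaOH = 5.318 × 10^-3 × 40.00 = 0.2127 g
% NaOH = 0.2127 / 0.4406 × 100 = 48.28 %

48.28 %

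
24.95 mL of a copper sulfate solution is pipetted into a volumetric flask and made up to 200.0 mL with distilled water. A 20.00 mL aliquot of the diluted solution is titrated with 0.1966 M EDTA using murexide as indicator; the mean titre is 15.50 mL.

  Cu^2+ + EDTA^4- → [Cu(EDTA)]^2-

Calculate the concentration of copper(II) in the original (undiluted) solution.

1.221 M

n(EDTA) = 0.01550 × 0.1966 = 3.047 × 10^-3 mol
n(Cu2+) in the aliquot = 3.047 × 10^-3 mol (1:1 ratio)
[Cu2+]_dilute = 3.047 × 10^-3 / 0.02000 = 0.1524 mol/L
Dilution factor = 200.0 / 24.95 = 8.016
[Cu2+]_stock = 0.1524 × 8.016 = 1.221 mol/L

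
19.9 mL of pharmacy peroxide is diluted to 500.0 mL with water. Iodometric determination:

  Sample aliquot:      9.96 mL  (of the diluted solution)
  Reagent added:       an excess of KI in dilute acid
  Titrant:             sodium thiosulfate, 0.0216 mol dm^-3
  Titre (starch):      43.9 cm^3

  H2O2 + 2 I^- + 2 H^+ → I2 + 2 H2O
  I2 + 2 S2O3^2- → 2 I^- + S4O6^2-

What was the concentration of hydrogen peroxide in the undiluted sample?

n(S2O3^2-) = 0.0439 × 0.0216 = 9.48 × 10^-4 mol
n(I2) = n(S2O3^2-)/2 = 4.74 × 10^-4 mol
n(H2O2) in the aliquot = 4.74 × 10^-4 mol (1:1 ratio)
[H2O2]_dilute = 4.74 × 10^-4 / 0.00996 = 0.0476 mol/L
[H2O2]_original = 0.0476 × 500.0/19.9 = 1.20 mol/L

1.20 mol/L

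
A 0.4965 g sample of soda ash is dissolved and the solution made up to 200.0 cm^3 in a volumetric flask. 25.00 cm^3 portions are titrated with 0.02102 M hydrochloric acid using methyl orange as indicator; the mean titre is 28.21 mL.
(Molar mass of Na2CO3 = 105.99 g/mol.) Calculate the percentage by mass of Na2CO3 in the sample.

50.63 %

Na2CO3 + 2 HCl → 2 NaCl + H2O + CO2
n(HCl) per titration = 0.02821 × 0.02102 = 5.930 × 10^-4 mol
From the 1:2 ratio, n(Na2CO3) in each aliquot = 1/2 × 5.930 × 10^-4 = 2.965 × 10^-4 mol
n(Na2CO3) in the whole flask = 2.965 × 10^-4 × 200.0/25.00 = 2.372 × 10^-3 mol
mass of Na2CO3 = 2.372 × 10^-3 × 105.99 = 0.2514 g
% Na2CO3 = 0.2514 / 0.4965 × 100 = 50.63 %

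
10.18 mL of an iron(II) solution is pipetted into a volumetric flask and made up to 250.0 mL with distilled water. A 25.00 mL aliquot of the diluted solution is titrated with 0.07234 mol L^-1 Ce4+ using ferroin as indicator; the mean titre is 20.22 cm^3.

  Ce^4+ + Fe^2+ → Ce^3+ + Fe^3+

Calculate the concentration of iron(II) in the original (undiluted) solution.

n(Ce4+) = 0.02022 × 0.07234 = 1.463 × 10^-3 mol
n(Fe2+) in the aliquot = 1.463 × 10^-3 mol (1:1 ratio)
[Fe2+]_dilute = 1.463 × 10^-3 / 0.02500 = 0.05851 mol/L
Dilution factor = 250.0 / 10.18 = 24.56
[Fe2+]_stock = 0.05851 × 24.56 = 1.437 mol/L

1.437 mol/L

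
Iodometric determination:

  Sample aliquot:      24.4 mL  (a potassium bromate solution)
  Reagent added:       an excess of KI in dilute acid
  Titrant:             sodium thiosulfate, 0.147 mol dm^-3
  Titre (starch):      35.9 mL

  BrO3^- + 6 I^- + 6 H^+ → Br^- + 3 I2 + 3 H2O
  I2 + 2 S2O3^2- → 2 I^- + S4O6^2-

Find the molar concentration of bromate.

0.0360 mol/L

n(S2O3^2-) = 0.0359 × 0.147 = 5.28 × 10^-3 mol
n(I2) = n(S2O3^2-)/2 = 2.64 × 10^-3 mol
From the 1:3 ratio, n(BrO3^-) in the aliquot = 1/3 × 2.64 × 10^-3 = 8.80 × 10^-4 mol
[BrO3^-] = 8.80 × 10^-4 / 0.0244 = 0.0360 mol/L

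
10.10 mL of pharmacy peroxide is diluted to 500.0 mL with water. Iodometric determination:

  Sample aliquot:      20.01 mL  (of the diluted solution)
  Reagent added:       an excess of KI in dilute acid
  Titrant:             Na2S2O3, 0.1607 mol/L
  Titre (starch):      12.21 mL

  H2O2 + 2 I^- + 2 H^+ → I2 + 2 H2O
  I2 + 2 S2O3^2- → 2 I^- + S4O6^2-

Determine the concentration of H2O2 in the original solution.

2.427 mol/L

n(S2O3^2-) = 0.01221 × 0.1607 = 1.962 × 10^-3 mol
n(I2) = n(S2O3^2-)/2 = 9.811 × 10^-4 mol
n(H2O2) in the aliquot = 9.811 × 10^-4 mol (1:1 ratio)
[H2O2]_dilute = 9.811 × 10^-4 / 0.02001 = 0.04903 mol/L
[H2O2]_original = 0.04903 × 500.0/10.10 = 2.427 mol/L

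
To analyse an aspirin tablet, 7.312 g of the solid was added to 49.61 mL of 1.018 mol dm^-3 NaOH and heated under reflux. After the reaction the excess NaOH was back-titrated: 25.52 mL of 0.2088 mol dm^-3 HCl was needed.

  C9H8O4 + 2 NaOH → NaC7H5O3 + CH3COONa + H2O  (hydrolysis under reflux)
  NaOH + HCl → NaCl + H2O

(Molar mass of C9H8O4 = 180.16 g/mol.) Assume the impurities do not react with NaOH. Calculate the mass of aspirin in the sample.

n(NaOH) added = 0.04961 × 1.018 = 0.05050 mol
n(HCl) used in back-titration = 0.02552 × 0.2088 = 5.329 × 10^-3 mol
n(NaOH) left over = 5.329 × 10^-3 mol (1:1 ratio)
n(NaOH) consumed by analyte = 0.05050 − 5.329 × 10^-3 = 0.04517 mol
From the 1:2 ratio, n(C9H8O4) = 1/2 × 0.04517 = 0.02259 mol
mass of C9H8O4 = 0.02259 × 180.16 = 4.069 g

4.069 g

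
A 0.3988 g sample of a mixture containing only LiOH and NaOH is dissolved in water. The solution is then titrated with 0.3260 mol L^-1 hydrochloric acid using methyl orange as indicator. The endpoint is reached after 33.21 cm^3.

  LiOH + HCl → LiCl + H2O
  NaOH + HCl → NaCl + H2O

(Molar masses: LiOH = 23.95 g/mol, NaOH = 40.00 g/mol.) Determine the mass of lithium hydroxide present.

0.05112 g

n(HCl) = 0.03321 × 0.3260 = 0.01083 mol
Let x = n(LiOH), y = n(NaOH).
Titrant: 1x + 1y = 0.01083;  mass: 23.95x + 40.00y = 0.3988
Solving, x = 2.134 × 10^-3 mol, y = 8.692 × 10^-3 mol
mass of LiOH = 2.134 × 10^-3 × 23.95 = 0.05112 g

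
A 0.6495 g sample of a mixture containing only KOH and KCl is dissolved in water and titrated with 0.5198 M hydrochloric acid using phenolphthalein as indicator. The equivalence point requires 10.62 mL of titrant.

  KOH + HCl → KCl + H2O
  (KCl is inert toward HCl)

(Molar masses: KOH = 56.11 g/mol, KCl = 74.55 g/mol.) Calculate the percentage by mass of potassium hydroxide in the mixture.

n(HCl) = 0.01062 × 0.5198 = 5.520 × 10^-3 mol
Let x = n(KOH), y = n(KCl).
Titrant: 1x = 5.520 × 10^-3;  mass: 56.11x + 74.55y = 0.6495
Solving, x = 5.520 × 10^-3 mol, y = 4.557 × 10^-3 mol
mass of KOH = 5.520 × 10^-3 × 56.11 = 0.3097 g
% KOH = 0.3097 / 0.6495 × 100 = 47.69 %

47.69 %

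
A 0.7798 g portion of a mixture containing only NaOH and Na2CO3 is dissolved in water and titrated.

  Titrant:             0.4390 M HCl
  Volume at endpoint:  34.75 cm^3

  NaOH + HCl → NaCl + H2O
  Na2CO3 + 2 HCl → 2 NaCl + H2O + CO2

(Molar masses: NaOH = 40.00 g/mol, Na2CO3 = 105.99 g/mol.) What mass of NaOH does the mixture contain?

0.08819 g

n(HCl) = 0.03475 × 0.4390 = 0.01526 mol
Let x = n(NaOH), y = n(Na2CO3).
Titrant: 1x + 2y = 0.01526;  mass: 40.00x + 105.99y = 0.7798
Solving, x = 2.205 × 10^-3 mol, y = 6.525 × 10^-3 mol
mass of NaOH = 2.205 × 10^-3 × 40.00 = 0.08819 g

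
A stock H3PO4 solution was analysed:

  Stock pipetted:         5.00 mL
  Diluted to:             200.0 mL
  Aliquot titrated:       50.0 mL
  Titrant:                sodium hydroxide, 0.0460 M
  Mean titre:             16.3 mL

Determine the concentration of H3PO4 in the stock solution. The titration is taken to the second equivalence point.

H3PO4 + 2 NaOH → Na2HPO4 + 2 H2O
n(NaOH) = 0.0163 × 0.0460 = 7.50 × 10^-4 mol
From the 1:2 ratio, n(H3PO4) in the aliquot = 1/2 × 7.50 × 10^-4 = 3.75 × 10^-4 mol
[H3PO4]_dilute = 3.75 × 10^-4 / 0.0500 = 0.00750 mol/L
Dilution factor = 200.0 / 5.00 = 40.00
[H3PO4]_stock = 0.00750 × 40.00 = 0.300 mol/L

0.300 M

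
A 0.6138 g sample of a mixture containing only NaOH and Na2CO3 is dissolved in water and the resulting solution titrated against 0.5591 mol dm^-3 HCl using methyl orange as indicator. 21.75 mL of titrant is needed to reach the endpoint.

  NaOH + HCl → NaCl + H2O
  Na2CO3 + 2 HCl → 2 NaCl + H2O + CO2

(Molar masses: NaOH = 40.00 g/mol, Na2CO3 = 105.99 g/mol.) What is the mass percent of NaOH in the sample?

15.37 %

n(HCl) = 0.02175 × 0.5591 = 0.01216 mol
Let x = n(NaOH), y = n(Na2CO3).
Titrant: 1x + 2y = 0.01216;  mass: 40.00x + 105.99y = 0.6138
Solving, x = 2.358 × 10^-3 mol, y = 4.901 × 10^-3 mol
mass of NaOH = 2.358 × 10^-3 × 40.00 = 0.09432 g
% NaOH = 0.09432 / 0.6138 × 100 = 15.37 %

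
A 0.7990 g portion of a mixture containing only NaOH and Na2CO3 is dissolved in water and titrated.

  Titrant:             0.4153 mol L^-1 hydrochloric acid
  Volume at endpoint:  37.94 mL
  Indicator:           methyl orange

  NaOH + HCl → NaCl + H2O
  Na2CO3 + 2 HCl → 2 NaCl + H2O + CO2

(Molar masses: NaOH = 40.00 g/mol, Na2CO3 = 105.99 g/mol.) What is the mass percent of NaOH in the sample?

13.87 %

n(HCl) = 0.03794 × 0.4153 = 0.01576 mol
Let x = n(NaOH), y = n(Na2CO3).
Titrant: 1x + 2y = 0.01576;  mass: 40.00x + 105.99y = 0.7990
Solving, x = 2.771 × 10^-3 mol, y = 6.493 × 10^-3 mol
mass of NaOH = 2.771 × 10^-3 × 40.00 = 0.1109 g
% NaOH = 0.1109 / 0.7990 × 100 = 13.87 %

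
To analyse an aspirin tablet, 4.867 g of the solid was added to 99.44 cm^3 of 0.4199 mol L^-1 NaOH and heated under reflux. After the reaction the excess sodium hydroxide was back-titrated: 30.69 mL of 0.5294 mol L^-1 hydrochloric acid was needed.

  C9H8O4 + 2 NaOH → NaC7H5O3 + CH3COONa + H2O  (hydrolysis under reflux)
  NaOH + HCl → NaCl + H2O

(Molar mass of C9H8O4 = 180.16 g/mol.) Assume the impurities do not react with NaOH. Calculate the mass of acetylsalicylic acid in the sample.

2.298 g

n(NaOH) added = 0.09944 × 0.4199 = 0.04175 mol
n(HCl) used in back-titration = 0.03069 × 0.5294 = 0.01625 mol
n(NaOH) left over = 0.01625 mol (1:1 ratio)
n(NaOH) consumed by analyte = 0.04175 − 0.01625 = 0.02551 mol
From the 1:2 ratio, n(C9H8O4) = 1/2 × 0.02551 = 0.01275 mol
mass of C9H8O4 = 0.01275 × 180.16 = 2.298 g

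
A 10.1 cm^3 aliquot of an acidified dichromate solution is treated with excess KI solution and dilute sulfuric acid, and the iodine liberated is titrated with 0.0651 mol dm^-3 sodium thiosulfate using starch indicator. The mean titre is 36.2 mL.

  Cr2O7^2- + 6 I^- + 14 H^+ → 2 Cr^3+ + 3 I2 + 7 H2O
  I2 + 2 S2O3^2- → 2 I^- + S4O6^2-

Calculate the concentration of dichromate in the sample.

n(S2O3^2-) = 0.0362 × 0.0651 = 2.36 × 10^-3 mol
n(I2) = n(S2O3^2-)/2 = 1.18 × 10^-3 mol
From the 1:3 ratio, n(Cr2O7^2-) in the aliquot = 1/3 × 1.18 × 10^-3 = 3.93 × 10^-4 mol
[Cr2O7^2-] = 3.93 × 10^-4 / 0.0101 = 0.0389 mol/L

0.0389 mol/L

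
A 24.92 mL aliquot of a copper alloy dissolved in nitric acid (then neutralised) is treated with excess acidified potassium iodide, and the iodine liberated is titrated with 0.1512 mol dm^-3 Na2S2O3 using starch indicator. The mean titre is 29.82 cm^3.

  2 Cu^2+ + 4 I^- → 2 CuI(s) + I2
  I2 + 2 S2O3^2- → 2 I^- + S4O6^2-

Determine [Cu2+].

0.1809 mol/L

n(S2O3^2-) = 0.02982 × 0.1512 = 4.509 × 10^-3 mol
n(I2) = n(S2O3^2-)/2 = 2.254 × 10^-3 mol
From the 2:1 ratio, n(Cu2+) in the aliquot = 2/1 × 2.254 × 10^-3 = 4.509 × 10^-3 mol
[Cu2+] = 4.509 × 10^-3 / 0.02492 = 0.1809 mol/L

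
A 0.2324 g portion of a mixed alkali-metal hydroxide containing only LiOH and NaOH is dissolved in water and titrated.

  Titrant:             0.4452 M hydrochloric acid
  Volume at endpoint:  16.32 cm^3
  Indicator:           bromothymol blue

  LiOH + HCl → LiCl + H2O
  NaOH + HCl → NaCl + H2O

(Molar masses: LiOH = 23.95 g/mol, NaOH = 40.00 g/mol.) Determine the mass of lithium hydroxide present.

0.08689 g

n(HCl) = 0.01632 × 0.4452 = 7.266 × 10^-3 mol
Let x = n(LiOH), y = n(NaOH).
Titrant: 1x + 1y = 7.266 × 10^-3;  mass: 23.95x + 40.00y = 0.2324
Solving, x = 3.628 × 10^-3 mol, y = 3.638 × 10^-3 mol
mass of LiOH = 3.628 × 10^-3 × 23.95 = 0.08689 g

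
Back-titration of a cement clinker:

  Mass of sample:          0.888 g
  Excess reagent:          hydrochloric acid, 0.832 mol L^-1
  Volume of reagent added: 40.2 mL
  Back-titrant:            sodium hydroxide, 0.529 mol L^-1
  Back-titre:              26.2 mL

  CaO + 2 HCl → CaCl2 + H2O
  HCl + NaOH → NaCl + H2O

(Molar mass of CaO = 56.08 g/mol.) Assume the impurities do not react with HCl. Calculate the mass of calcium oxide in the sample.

n(HCl) added = 0.0402 × 0.832 = 0.0334 mol
n(NaOH) used in back-titration = 0.0262 × 0.529 = 0.0139 mol
n(HCl) left over = 0.0139 mol (1:1 ratio)
n(HCl) consumed by analyte = 0.0334 − 0.0139 = 0.0196 mol
From the 1:2 ratio, n(CaO) = 1/2 × 0.0196 = 9.79 × 10^-3 mol
mass of CaO = 9.79 × 10^-3 × 56.08 = 0.549 g

0.549 g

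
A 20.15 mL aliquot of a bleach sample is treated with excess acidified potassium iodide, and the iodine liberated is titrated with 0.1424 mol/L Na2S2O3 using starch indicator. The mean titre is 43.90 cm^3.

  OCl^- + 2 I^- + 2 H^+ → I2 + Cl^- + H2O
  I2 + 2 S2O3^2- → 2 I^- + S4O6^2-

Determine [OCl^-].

n(S2O3^2-) = 0.04390 × 0.1424 = 6.251 × 10^-3 mol
n(I2) = n(S2O3^2-)/2 = 3.126 × 10^-3 mol
n(OCl^-) in the aliquot = 3.126 × 10^-3 mol (1:1 ratio)
[OCl^-] = 3.126 × 10^-3 / 0.02015 = 0.1551 mol/L

0.1551 mol/L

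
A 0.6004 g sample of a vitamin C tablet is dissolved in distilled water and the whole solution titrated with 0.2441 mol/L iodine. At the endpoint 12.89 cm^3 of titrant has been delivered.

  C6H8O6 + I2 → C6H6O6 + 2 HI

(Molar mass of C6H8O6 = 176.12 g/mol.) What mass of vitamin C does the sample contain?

n(I2) = 0.01289 L × 0.2441 mol/L = 3.146 × 10^-3 mol
n(C6H8O6) = 3.146 × 10^-3 mol (1:1 ratio)
mass of C6H8O6 = 3.146 × 10^-3 × 176.12 g/mol = 0.5542 g

0.5542 g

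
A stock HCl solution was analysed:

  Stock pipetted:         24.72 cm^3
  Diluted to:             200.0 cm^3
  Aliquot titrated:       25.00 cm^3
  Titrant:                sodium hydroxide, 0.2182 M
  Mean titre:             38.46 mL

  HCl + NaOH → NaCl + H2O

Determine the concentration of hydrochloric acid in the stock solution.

n(NaOH) = 0.03846 × 0.2182 = 8.392 × 10^-3 mol
n(HCl) in the aliquot = 8.392 × 10^-3 mol (1:1 ratio)
[HCl]_dilute = 8.392 × 10^-3 / 0.02500 = 0.3357 mol/L
Dilution factor = 200.0 / 24.72 = 8.091
[HCl]_stock = 0.3357 × 8.091 = 2.716 mol/L

2.716 M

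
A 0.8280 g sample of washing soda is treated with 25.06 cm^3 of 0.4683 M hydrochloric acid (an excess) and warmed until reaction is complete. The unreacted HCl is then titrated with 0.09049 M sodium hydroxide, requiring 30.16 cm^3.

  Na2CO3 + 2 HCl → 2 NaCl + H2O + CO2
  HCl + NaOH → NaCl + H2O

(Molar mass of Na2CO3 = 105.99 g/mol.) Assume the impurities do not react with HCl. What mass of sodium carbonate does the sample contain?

0.4773 g

n(HCl) added = 0.02506 × 0.4683 = 0.01174 mol
n(NaOH) used in back-titration = 0.03016 × 0.09049 = 2.729 × 10^-3 mol
n(HCl) left over = 2.729 × 10^-3 mol (1:1 ratio)
n(HCl) consumed by analyte = 0.01174 − 2.729 × 10^-3 = 9.006 × 10^-3 mol
From the 1:2 ratio, n(Na2CO3) = 1/2 × 9.006 × 10^-3 = 4.503 × 10^-3 mol
mass of Na2CO3 = 4.503 × 10^-3 × 105.99 = 0.4773 g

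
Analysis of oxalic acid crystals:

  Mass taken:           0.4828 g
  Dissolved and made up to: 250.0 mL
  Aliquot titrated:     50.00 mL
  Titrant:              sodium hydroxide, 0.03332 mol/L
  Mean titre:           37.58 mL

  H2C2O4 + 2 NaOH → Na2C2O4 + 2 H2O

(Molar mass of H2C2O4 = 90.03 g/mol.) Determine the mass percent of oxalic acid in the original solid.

58.37 %

n(NaOH) per titration = 0.03758 × 0.03332 = 1.252 × 10^-3 mol
From the 1:2 ratio, n(H2C2O4) in each aliquot = 1/2 × 1.252 × 10^-3 = 6.261 × 10^-4 mol
n(H2C2O4) in the whole flask = 6.261 × 10^-4 × 250.0/50.00 = 3.130 × 10^-3 mol
mass of H2C2O4 = 3.130 × 10^-3 × 90.03 = 0.2818 g
% H2C2O4 = 0.2818 / 0.4828 × 100 = 58.37 %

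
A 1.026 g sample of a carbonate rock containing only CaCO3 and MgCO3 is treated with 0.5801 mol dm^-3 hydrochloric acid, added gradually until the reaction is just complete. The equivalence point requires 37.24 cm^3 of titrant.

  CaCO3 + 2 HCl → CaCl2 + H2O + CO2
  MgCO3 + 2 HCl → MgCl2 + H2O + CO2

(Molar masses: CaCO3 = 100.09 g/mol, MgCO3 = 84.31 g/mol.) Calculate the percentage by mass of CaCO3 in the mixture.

71.30 %

n(HCl) = 0.03724 × 0.5801 = 0.02160 mol
Let x = n(CaCO3), y = n(MgCO3).
Titrant: 2x + 2y = 0.02160;  mass: 100.09x + 84.31y = 1.026
Solving, x = 7.309 × 10^-3 mol, y = 3.493 × 10^-3 mol
mass of CaCO3 = 7.309 × 10^-3 × 100.09 = 0.7315 g
% CaCO3 = 0.7315 / 1.026 × 100 = 71.30 %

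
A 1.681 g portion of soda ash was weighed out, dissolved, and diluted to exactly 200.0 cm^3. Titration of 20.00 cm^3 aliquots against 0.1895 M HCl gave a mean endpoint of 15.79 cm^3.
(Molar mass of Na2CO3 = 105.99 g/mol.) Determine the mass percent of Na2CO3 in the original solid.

94.33 %

Na2CO3 + 2 HCl → 2 NaCl + H2O + CO2
n(HCl) per titration = 0.01579 × 0.1895 = 2.992 × 10^-3 mol
From the 1:2 ratio, n(Na2CO3) in each aliquot = 1/2 × 2.992 × 10^-3 = 1.496 × 10^-3 mol
n(Na2CO3) in the whole flask = 1.496 × 10^-3 × 200.0/20.00 = 0.01496 mol
mass of Na2CO3 = 0.01496 × 105.99 = 1.586 g
% Na2CO3 = 1.586 / 1.681 × 100 = 94.33 %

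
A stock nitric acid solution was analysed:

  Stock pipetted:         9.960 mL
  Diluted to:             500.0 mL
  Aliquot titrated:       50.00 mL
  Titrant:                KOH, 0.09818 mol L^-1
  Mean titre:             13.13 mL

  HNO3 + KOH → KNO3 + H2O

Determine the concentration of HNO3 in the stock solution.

1.294 mol/L

n(KOH) = 0.01313 × 0.09818 = 1.289 × 10^-3 mol
n(HNO3) in the aliquot = 1.289 × 10^-3 mol (1:1 ratio)
[HNO3]_dilute = 1.289 × 10^-3 / 0.05000 = 0.02578 mol/L
Dilution factor = 500.0 / 9.960 = 50.20
[HNO3]_stock = 0.02578 × 50.20 = 1.294 mol/L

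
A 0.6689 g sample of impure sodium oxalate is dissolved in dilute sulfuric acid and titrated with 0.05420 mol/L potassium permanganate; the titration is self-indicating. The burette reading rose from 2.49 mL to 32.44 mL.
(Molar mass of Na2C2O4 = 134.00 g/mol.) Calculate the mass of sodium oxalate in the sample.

2 MnO4^- + 5 C2O4^2- + 16 H^+ → 2 Mn^2+ + 10 CO2 + 8 H2O
n(KMnO4) = 0.02995 L × 0.05420 mol/L = 1.623 × 10^-3 mol
From the 5:2 ratio, n(Na2C2O4) = 5/2 × 1.623 × 10^-3 = 4.058 × 10^-3 mol
mass of Na2C2O4 = 4.058 × 10^-3 × 134.00 g/mol = 0.5438 g

0.5438 g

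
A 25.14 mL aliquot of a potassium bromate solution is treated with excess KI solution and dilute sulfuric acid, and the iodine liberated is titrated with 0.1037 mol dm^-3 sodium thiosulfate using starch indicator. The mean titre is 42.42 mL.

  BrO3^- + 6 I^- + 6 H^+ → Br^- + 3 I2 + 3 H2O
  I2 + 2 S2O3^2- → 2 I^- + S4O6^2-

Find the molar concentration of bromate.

n(S2O3^2-) = 0.04242 × 0.1037 = 4.399 × 10^-3 mol
n(I2) = n(S2O3^2-)/2 = 2.199 × 10^-3 mol
From the 1:3 ratio, n(BrO3^-) in the aliquot = 1/3 × 2.199 × 10^-3 = 7.332 × 10^-4 mol
[BrO3^-] = 7.332 × 10^-4 / 0.02514 = 0.02916 mol/L

0.02916 mol/L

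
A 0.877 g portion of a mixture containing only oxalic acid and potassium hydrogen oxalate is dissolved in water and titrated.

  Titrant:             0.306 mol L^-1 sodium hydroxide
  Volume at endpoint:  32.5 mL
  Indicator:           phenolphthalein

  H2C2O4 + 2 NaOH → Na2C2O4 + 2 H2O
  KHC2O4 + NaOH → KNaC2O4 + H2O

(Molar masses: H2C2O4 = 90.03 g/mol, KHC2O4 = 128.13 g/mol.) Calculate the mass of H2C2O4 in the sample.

0.215 g

n(NaOH) = 0.0325 × 0.306 = 9.95 × 10^-3 mol
Let x = n(H2C2O4), y = n(KHC2O4).
Titrant: 2x + 1y = 9.95 × 10^-3;  mass: 90.03x + 128.13y = 0.877
Solving, x = 2.39 × 10^-3 mol, y = 5.17 × 10^-3 mol
mass of H2C2O4 = 2.39 × 10^-3 × 90.03 = 0.215 g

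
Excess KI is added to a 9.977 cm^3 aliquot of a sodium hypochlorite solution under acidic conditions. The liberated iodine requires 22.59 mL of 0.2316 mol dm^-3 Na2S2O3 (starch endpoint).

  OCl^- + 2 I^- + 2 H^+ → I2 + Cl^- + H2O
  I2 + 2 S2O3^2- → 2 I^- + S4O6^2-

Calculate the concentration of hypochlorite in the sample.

n(S2O3^2-) = 0.02259 × 0.2316 = 5.232 × 10^-3 mol
n(I2) = n(S2O3^2-)/2 = 2.616 × 10^-3 mol
n(OCl^-) in the aliquot = 2.616 × 10^-3 mol (1:1 ratio)
[OCl^-] = 2.616 × 10^-3 / 0.009977 = 0.2622 mol/L

0.2622 mol/L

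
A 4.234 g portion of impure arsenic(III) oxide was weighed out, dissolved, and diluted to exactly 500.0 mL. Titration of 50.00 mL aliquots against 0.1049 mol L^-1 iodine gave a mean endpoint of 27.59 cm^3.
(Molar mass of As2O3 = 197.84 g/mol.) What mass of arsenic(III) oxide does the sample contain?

2.863 g

As2O3 + 2 I2 + 2 H2O → As2O5 + 4 HI
n(I2) per titration = 0.02759 × 0.1049 = 2.894 × 10^-3 mol
From the 1:2 ratio, n(As2O3) in each aliquot = 1/2 × 2.894 × 10^-3 = 1.447 × 10^-3 mol
n(As2O3) in the whole flask = 1.447 × 10^-3 × 500.0/50.00 = 0.01447 mol
mass of As2O3 = 0.01447 × 197.84 = 2.863 g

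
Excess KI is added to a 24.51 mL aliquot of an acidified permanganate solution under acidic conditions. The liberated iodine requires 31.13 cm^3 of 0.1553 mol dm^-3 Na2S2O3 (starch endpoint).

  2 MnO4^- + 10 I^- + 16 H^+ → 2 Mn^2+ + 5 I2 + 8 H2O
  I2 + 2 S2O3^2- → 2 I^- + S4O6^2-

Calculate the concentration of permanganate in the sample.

0.03945 mol/L

n(S2O3^2-) = 0.03113 × 0.1553 = 4.834 × 10^-3 mol
n(I2) = n(S2O3^2-)/2 = 2.417 × 10^-3 mol
From the 2:5 ratio, n(MnO4^-) in the aliquot = 2/5 × 2.417 × 10^-3 = 9.669 × 10^-4 mol
[MnO4^-] = 9.669 × 10^-4 / 0.02451 = 0.03945 mol/L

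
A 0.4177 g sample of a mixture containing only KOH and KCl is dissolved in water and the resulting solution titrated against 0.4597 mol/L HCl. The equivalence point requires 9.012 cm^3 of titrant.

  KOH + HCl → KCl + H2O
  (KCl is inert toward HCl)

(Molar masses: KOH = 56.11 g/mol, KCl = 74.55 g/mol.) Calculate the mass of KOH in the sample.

0.2325 g

n(HCl) = 0.009012 × 0.4597 = 4.143 × 10^-3 mol
Let x = n(KOH), y = n(KCl).
Titrant: 1x = 4.143 × 10^-3;  mass: 56.11x + 74.55y = 0.4177
Solving, x = 4.143 × 10^-3 mol, y = 2.485 × 10^-3 mol
mass of KOH = 4.143 × 10^-3 × 56.11 = 0.2325 g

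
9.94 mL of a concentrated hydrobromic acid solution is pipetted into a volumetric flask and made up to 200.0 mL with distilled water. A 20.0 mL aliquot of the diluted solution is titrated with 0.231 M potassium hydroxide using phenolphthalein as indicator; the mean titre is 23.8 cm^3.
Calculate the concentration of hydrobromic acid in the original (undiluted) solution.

5.53 M

HBr + KOH → KBr + H2O
n(KOH) = 0.0238 × 0.231 = 5.50 × 10^-3 mol
n(HBr) in the aliquot = 5.50 × 10^-3 mol (1:1 ratio)
[HBr]_dilute = 5.50 × 10^-3 / 0.0200 = 0.275 mol/L
Dilution factor = 200.0 / 9.94 = 20.12
[HBr]_stock = 0.275 × 20.12 = 5.53 mol/L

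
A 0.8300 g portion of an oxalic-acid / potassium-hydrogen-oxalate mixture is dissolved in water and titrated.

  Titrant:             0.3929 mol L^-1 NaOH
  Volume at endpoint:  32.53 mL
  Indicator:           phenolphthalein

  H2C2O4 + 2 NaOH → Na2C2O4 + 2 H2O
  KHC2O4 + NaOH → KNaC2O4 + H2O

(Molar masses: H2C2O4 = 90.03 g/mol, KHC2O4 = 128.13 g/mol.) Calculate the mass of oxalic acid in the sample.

n(NaOH) = 0.03253 × 0.3929 = 0.01278 mol
Let x = n(H2C2O4), y = n(KHC2O4).
Titrant: 2x + 1y = 0.01278;  mass: 90.03x + 128.13y = 0.8300
Solving, x = 4.859 × 10^-3 mol, y = 3.064 × 10^-3 mol
mass of H2C2O4 = 4.859 × 10^-3 × 90.03 = 0.4374 g

0.4374 g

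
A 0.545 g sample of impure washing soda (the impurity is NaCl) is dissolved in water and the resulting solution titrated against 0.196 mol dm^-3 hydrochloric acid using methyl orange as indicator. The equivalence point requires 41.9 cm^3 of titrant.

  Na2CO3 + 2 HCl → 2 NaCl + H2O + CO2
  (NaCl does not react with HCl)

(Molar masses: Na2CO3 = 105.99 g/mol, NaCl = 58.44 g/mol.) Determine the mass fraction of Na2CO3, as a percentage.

79.9 %

n(HCl) = 0.0419 × 0.196 = 8.21 × 10^-3 mol
Let x = n(Na2CO3), y = n(NaCl).
Titrant: 2x = 8.21 × 10^-3;  mass: 105.99x + 58.44y = 0.545
Solving, x = 4.11 × 10^-3 mol, y = 1.88 × 10^-3 mol
mass of Na2CO3 = 4.11 × 10^-3 × 105.99 = 0.435 g
% Na2CO3 = 0.435 / 0.545 × 100 = 79.9 %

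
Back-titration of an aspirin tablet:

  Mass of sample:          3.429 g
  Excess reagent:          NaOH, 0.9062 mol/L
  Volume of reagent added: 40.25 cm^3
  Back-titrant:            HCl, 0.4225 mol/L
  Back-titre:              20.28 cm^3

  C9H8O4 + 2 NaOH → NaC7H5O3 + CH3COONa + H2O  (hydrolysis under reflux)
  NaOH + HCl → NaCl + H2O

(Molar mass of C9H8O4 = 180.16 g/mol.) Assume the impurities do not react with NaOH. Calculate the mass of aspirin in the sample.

2.514 g

n(NaOH) added = 0.04025 × 0.9062 = 0.03647 mol
n(HCl) used in back-titration = 0.02028 × 0.4225 = 8.568 × 10^-3 mol
n(NaOH) left over = 8.568 × 10^-3 mol (1:1 ratio)
n(NaOH) consumed by analyte = 0.03647 − 8.568 × 10^-3 = 0.02791 mol
From the 1:2 ratio, n(C9H8O4) = 1/2 × 0.02791 = 0.01395 mol
mass of C9H8O4 = 0.01395 × 180.16 = 2.514 g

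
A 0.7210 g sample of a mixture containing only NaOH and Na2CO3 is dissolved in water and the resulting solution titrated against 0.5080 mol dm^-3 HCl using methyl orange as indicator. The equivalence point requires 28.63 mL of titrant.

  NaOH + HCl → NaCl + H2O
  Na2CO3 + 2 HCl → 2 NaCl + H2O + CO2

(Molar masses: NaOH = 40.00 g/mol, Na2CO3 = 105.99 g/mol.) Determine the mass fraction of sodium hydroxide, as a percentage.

n(HCl) = 0.02863 × 0.5080 = 0.01454 mol
Let x = n(NaOH), y = n(Na2CO3).
Titrant: 1x + 2y = 0.01454;  mass: 40.00x + 105.99y = 0.7210
Solving, x = 3.829 × 10^-3 mol, y = 5.357 × 10^-3 mol
mass of NaOH = 3.829 × 10^-3 × 40.00 = 0.1532 g
% NaOH = 0.1532 / 0.7210 × 100 = 21.24 %

21.24 %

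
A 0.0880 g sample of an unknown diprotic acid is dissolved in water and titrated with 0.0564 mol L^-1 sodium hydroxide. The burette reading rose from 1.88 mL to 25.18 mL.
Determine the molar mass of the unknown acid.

n(NaOH) = 0.0233 L × 0.0564 mol/L = 1.31 × 10^-3 mol
From the 1:2 ratio, n(H2A) = 1/2 × 1.31 × 10^-3 = 6.57 × 10^-4 mol
M = m / n = 0.0880 g / 6.57 × 10^-4 mol = 134 g/mol

134 g/mol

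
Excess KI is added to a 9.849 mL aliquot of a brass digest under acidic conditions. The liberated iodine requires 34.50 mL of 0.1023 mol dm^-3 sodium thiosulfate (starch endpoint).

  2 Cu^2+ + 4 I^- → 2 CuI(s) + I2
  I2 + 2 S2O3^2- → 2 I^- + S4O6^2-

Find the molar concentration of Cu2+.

n(S2O3^2-) = 0.03450 × 0.1023 = 3.529 × 10^-3 mol
n(I2) = n(S2O3^2-)/2 = 1.765 × 10^-3 mol
From the 2:1 ratio, n(Cu2+) in the aliquot = 2/1 × 1.765 × 10^-3 = 3.529 × 10^-3 mol
[Cu2+] = 3.529 × 10^-3 / 0.009849 = 0.3583 mol/L

0.3583 mol/L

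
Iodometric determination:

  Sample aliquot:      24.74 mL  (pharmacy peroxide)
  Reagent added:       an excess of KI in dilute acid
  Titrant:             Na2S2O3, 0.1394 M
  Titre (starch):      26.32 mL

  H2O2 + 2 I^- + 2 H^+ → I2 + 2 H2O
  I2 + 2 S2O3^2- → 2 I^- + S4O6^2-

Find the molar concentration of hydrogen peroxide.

0.07415 M

n(S2O3^2-) = 0.02632 × 0.1394 = 3.669 × 10^-3 mol
n(I2) = n(S2O3^2-)/2 = 1.835 × 10^-3 mol
n(H2O2) in the aliquot = 1.835 × 10^-3 mol (1:1 ratio)
[H2O2] = 1.835 × 10^-3 / 0.02474 = 0.07415 mol/L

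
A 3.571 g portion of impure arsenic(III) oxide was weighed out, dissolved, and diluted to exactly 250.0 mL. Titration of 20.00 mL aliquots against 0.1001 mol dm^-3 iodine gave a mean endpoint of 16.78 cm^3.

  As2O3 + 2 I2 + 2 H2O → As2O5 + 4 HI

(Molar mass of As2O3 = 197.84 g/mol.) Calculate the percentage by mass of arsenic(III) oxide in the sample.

n(I2) per titration = 0.01678 × 0.1001 = 1.680 × 10^-3 mol
From the 1:2 ratio, n(As2O3) in each aliquot = 1/2 × 1.680 × 10^-3 = 8.398 × 10^-4 mol
n(As2O3) in the whole flask = 8.398 × 10^-4 × 250.0/20.00 = 0.01050 mol
mass of As2O3 = 0.01050 × 197.84 = 2.077 g
% As2O3 = 2.077 / 3.571 × 100 = 58.16 %

58.16 %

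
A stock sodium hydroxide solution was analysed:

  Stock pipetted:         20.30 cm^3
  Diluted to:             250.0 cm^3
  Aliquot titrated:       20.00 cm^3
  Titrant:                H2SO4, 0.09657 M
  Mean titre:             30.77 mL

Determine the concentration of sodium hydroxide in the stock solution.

2 NaOH + H2SO4 → Na2SO4 + 2 H2O
n(H2SO4) = 0.03077 × 0.09657 = 2.971 × 10^-3 mol
From the 2:1 ratio, n(NaOH) in the aliquot = 2/1 × 2.971 × 10^-3 = 5.943 × 10^-3 mol
[NaOH]_dilute = 5.943 × 10^-3 / 0.02000 = 0.2971 mol/L
Dilution factor = 250.0 / 20.30 = 12.32
[NaOH]_stock = 0.2971 × 12.32 = 3.659 mol/L

3.659 M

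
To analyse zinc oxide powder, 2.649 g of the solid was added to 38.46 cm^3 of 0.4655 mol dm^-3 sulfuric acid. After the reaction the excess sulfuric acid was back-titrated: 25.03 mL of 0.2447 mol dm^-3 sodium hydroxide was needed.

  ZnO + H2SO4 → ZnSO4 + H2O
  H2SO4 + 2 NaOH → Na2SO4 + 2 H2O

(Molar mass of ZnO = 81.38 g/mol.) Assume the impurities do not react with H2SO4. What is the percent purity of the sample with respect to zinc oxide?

n(H2SO4) added = 0.03846 × 0.4655 = 0.01790 mol
n(NaOH) used in back-titration = 0.02503 × 0.2447 = 6.125 × 10^-3 mol
From the 1:2 ratio, n(H2SO4) left over = 1/2 × 6.125 × 10^-3 = 3.062 × 10^-3 mol
n(H2SO4) consumed by analyte = 0.01790 − 3.062 × 10^-3 = 0.01484 mol
n(ZnO) = 0.01484 mol (1:1 ratio)
mass of ZnO = 0.01484 × 81.38 = 1.208 g
% ZnO = 1.208 / 2.649 × 100 = 45.59 %

45.59 %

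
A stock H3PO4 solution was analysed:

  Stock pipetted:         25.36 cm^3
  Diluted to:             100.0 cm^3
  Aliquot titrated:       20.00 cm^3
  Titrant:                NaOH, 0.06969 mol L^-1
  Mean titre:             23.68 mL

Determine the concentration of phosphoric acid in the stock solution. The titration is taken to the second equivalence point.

0.1627 mol/L

H3PO4 + 2 NaOH → Na2HPO4 + 2 H2O
n(NaOH) = 0.02368 × 0.06969 = 1.650 × 10^-3 mol
From the 1:2 ratio, n(H3PO4) in the aliquot = 1/2 × 1.650 × 10^-3 = 8.251 × 10^-4 mol
[H3PO4]_dilute = 8.251 × 10^-4 / 0.02000 = 0.04126 mol/L
Dilution factor = 100.0 / 25.36 = 3.943
[H3PO4]_stock = 0.04126 × 3.943 = 0.1627 mol/L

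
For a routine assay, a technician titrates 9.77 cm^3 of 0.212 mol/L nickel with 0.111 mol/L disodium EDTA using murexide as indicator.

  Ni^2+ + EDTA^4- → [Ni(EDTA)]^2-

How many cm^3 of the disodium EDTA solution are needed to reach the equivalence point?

18.7 mL

n(Ni2+) = 0.00977 L × 0.212 mol/L = 2.07 × 10^-3 mol
n(EDTA) = 2.07 × 10^-3 mol (1:1 stoichiometry)
V(EDTA) = 2.07 × 10^-3 mol / 0.111 mol/L = 0.0187 L = 18.7 mL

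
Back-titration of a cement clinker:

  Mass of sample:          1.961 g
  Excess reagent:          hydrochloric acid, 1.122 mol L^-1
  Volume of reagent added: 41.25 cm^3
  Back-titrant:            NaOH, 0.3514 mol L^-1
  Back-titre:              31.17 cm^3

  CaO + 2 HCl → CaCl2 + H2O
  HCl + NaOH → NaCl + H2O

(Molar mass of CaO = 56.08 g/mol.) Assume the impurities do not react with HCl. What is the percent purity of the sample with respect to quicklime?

n(HCl) added = 0.04125 × 1.122 = 0.04628 mol
n(NaOH) used in back-titration = 0.03117 × 0.3514 = 0.01095 mol
n(HCl) left over = 0.01095 mol (1:1 ratio)
n(HCl) consumed by analyte = 0.04628 − 0.01095 = 0.03533 mol
From the 1:2 ratio, n(CaO) = 1/2 × 0.03533 = 0.01766 mol
mass of CaO = 0.01766 × 56.08 = 0.9906 g
% CaO = 0.9906 / 1.961 × 100 = 50.52 %

50.52 %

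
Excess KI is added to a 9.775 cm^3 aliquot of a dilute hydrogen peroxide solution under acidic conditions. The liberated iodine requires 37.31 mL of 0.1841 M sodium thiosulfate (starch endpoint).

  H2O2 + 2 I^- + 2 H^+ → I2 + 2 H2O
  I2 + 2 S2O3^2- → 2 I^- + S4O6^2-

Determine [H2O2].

n(S2O3^2-) = 0.03731 × 0.1841 = 6.869 × 10^-3 mol
n(I2) = n(S2O3^2-)/2 = 3.434 × 10^-3 mol
n(H2O2) in the aliquot = 3.434 × 10^-3 mol (1:1 ratio)
[H2O2] = 3.434 × 10^-3 / 0.009775 = 0.3513 mol/L

0.3513 M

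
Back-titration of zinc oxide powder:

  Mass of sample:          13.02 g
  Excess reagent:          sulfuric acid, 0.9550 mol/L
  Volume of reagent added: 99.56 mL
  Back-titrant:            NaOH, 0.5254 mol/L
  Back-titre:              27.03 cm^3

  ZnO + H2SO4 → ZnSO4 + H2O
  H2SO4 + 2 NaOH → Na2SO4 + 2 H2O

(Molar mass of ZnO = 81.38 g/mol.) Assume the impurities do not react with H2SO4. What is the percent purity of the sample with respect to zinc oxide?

54.99 %

n(H2SO4) added = 0.09956 × 0.9550 = 0.09508 mol
n(NaOH) used in back-titration = 0.02703 × 0.5254 = 0.01420 mol
From the 1:2 ratio, n(H2SO4) left over = 1/2 × 0.01420 = 7.101 × 10^-3 mol
n(H2SO4) consumed by analyte = 0.09508 − 7.101 × 10^-3 = 0.08798 mol
n(ZnO) = 0.08798 mol (1:1 ratio)
mass of ZnO = 0.08798 × 81.38 = 7.160 g
% ZnO = 7.160 / 13.02 × 100 = 54.99 %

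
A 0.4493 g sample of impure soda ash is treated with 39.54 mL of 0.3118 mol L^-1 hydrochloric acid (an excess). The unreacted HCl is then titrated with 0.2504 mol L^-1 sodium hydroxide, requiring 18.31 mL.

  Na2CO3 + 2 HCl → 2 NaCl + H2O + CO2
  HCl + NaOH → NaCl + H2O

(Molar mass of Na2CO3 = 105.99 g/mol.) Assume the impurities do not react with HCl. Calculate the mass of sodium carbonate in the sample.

0.4104 g

n(HCl) added = 0.03954 × 0.3118 = 0.01233 mol
n(NaOH) used in back-titration = 0.01831 × 0.2504 = 4.585 × 10^-3 mol
n(HCl) left over = 4.585 × 10^-3 mol (1:1 ratio)
n(HCl) consumed by analyte = 0.01233 − 4.585 × 10^-3 = 7.744 × 10^-3 mol
From the 1:2 ratio, n(Na2CO3) = 1/2 × 7.744 × 10^-3 = 3.872 × 10^-3 mol
mass of Na2CO3 = 3.872 × 10^-3 × 105.99 = 0.4104 g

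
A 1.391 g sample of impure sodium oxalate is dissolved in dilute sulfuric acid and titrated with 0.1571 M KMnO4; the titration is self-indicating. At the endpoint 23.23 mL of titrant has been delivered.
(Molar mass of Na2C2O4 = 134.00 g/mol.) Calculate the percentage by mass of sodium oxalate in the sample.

87.89 %

2 MnO4^- + 5 C2O4^2- + 16 H^+ → 2 Mn^2+ + 10 CO2 + 8 H2O
n(KMnO4) = 0.02323 L × 0.1571 mol/L = 3.649 × 10^-3 mol
From the 5:2 ratio, n(Na2C2O4) = 5/2 × 3.649 × 10^-3 = 9.124 × 10^-3 mol
mass of Na2C2O4 = 9.124 × 10^-3 × 134.00 g/mol = 1.223 g
% Na2C2O4 = 1.223 / 1.391 × 100 = 87.89 %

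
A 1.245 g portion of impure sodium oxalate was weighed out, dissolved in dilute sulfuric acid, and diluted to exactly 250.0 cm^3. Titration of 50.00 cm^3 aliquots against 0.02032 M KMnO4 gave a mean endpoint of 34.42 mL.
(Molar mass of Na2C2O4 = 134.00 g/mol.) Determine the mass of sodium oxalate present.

2 MnO4^- + 5 C2O4^2- + 16 H^+ → 2 Mn^2+ + 10 CO2 + 8 H2O
n(KMnO4) per titration = 0.03442 × 0.02032 = 6.994 × 10^-4 mol
From the 5:2 ratio, n(Na2C2O4) in each aliquot = 5/2 × 6.994 × 10^-4 = 1.749 × 10^-3 mol
n(Na2C2O4) in the whole flask = 1.749 × 10^-3 × 250.0/50.00 = 8.743 × 10^-3 mol
mass of Na2C2O4 = 8.743 × 10^-3 × 134.00 = 1.172 g

1.172 g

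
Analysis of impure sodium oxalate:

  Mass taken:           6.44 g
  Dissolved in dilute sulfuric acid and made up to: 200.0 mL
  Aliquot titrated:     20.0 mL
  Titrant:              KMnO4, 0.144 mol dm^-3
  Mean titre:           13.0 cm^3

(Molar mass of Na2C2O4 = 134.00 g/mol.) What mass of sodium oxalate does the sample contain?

2 MnO4^- + 5 C2O4^2- + 16 H^+ → 2 Mn^2+ + 10 CO2 + 8 H2O
n(KMnO4) per titration = 0.0130 × 0.144 = 1.87 × 10^-3 mol
From the 5:2 ratio, n(Na2C2O4) in each aliquot = 5/2 × 1.87 × 10^-3 = 4.68 × 10^-3 mol
n(Na2C2O4) in the whole flask = 4.68 × 10^-3 × 200.0/20.0 = 0.0468 mol
mass of Na2C2O4 = 0.0468 × 134.00 = 6.27 g

6.27 g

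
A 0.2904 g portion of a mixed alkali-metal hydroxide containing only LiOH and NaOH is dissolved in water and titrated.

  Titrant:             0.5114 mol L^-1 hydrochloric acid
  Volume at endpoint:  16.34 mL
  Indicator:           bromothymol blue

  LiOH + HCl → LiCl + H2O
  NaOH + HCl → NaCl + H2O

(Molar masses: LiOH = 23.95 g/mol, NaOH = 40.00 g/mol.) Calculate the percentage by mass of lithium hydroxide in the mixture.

22.53 %

n(HCl) = 0.01634 × 0.5114 = 8.356 × 10^-3 mol
Let x = n(LiOH), y = n(NaOH).
Titrant: 1x + 1y = 8.356 × 10^-3;  mass: 23.95x + 40.00y = 0.2904
Solving, x = 2.732 × 10^-3 mol, y = 5.624 × 10^-3 mol
mass of LiOH = 2.732 × 10^-3 × 23.95 = 0.06544 g
% LiOH = 0.06544 / 0.2904 × 100 = 22.53 %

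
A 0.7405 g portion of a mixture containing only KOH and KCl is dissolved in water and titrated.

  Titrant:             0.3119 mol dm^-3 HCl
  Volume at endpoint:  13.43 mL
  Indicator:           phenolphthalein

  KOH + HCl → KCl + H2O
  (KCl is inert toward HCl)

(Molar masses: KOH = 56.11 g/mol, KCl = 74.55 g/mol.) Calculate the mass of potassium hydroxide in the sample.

0.2350 g

n(HCl) = 0.01343 × 0.3119 = 4.189 × 10^-3 mol
Let x = n(KOH), y = n(KCl).
Titrant: 1x = 4.189 × 10^-3;  mass: 56.11x + 74.55y = 0.7405
Solving, x = 4.189 × 10^-3 mol, y = 6.780 × 10^-3 mol
mass of KOH = 4.189 × 10^-3 × 56.11 = 0.2350 g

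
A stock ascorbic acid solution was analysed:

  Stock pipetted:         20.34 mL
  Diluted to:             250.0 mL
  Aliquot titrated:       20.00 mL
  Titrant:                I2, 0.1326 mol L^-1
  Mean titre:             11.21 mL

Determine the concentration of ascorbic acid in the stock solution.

0.9135 mol/L

C6H8O6 + I2 → C6H6O6 + 2 HI
n(I2) = 0.01121 × 0.1326 = 1.486 × 10^-3 mol
n(C6H8O6) in the aliquot = 1.486 × 10^-3 mol (1:1 ratio)
[C6H8O6]_dilute = 1.486 × 10^-3 / 0.02000 = 0.07432 mol/L
Dilution factor = 250.0 / 20.34 = 12.29
[C6H8O6]_stock = 0.07432 × 12.29 = 0.9135 mol/L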